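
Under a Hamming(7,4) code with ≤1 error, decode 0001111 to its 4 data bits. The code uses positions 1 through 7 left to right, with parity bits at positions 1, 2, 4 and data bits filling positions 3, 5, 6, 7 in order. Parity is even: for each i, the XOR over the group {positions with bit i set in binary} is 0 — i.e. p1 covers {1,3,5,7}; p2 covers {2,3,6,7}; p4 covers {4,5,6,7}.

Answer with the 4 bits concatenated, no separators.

0111

s1 (pos 1,3,5,7): 0⊕0⊕1⊕1 = 0
s2 (pos 2,3,6,7): 0⊕0⊕1⊕1 = 0
s4 (pos 4,5,6,7): 1⊕1⊕1⊕1 = 0
Syndrome s4…s1 = 000 → no error.
Read data bits from positions 3,5,6,7: 0111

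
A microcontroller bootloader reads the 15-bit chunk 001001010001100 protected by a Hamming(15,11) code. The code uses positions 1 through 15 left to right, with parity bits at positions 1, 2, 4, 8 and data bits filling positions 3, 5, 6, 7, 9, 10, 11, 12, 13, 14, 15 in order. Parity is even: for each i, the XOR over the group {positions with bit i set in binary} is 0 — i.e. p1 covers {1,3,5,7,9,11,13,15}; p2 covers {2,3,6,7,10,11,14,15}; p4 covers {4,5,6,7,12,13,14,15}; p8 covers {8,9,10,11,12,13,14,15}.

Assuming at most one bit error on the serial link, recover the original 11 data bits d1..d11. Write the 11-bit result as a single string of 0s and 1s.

10100000100

s1 (pos 1,3,5,7,9,11,13,15): 0⊕1⊕0⊕0⊕0⊕0⊕1⊕0 = 0
s2 (pos 2,3,6,7,10,11,14,15): 0⊕1⊕1⊕0⊕0⊕0⊕0⊕0 = 0
s4 (pos 4,5,6,7,12,13,14,15): 0⊕0⊕1⊕0⊕1⊕1⊕0⊕0 = 1
s8 (pos 8,9,10,11,12,13,14,15): 1⊕0⊕0⊕0⊕1⊕1⊕0⊕0 = 1
Syndrome s8…s1 = 1100 → error at position 12.
Flip position 12: 001001010001100 → 001001010000100
Read data bits from positions 3,5,6,7,9,10,11,12,13,14,15: 10100000100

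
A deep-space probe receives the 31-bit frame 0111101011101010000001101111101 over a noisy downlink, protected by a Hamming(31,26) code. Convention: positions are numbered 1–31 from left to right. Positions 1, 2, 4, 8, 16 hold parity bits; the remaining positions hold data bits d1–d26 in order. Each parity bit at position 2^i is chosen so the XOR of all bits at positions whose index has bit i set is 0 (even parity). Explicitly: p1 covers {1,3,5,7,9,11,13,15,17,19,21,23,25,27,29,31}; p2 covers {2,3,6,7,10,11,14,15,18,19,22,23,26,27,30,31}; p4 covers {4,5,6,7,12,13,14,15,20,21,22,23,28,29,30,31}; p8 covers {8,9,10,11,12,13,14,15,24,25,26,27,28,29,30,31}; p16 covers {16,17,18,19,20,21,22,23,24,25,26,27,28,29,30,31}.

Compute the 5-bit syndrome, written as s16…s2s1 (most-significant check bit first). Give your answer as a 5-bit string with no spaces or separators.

s1 (pos 1,3,5,7,9,11,13,15,17,19,21,23,25,27,29,31): 0⊕1⊕1⊕1⊕1⊕1⊕1⊕1⊕0⊕0⊕0⊕1⊕1⊕1⊕1⊕1 = 0
s2 (pos 2,3,6,7,10,11,14,15,18,19,22,23,26,27,30,31): 1⊕1⊕0⊕1⊕1⊕1⊕0⊕1⊕0⊕0⊕1⊕1⊕1⊕1⊕0⊕1 = 1
s4 (pos 4,5,6,7,12,13,14,15,20,21,22,23,28,29,30,31): 1⊕1⊕0⊕1⊕0⊕1⊕0⊕1⊕0⊕0⊕1⊕1⊕1⊕1⊕0⊕1 = 0
s8 (pos 8,9,10,11,12,13,14,15,24,25,26,27,28,29,30,31): 0⊕1⊕1⊕1⊕0⊕1⊕0⊕1⊕0⊕1⊕1⊕1⊕1⊕1⊕0⊕1 = 1
s16 (pos 16,17,18,19,20,21,22,23,24,25,26,27,28,29,30,31): 0⊕0⊕0⊕0⊕0⊕0⊕1⊕1⊕0⊕1⊕1⊕1⊕1⊕1⊕0⊕1 = 0
Syndrome s16…s1 = 01010 → error at position 10.

01010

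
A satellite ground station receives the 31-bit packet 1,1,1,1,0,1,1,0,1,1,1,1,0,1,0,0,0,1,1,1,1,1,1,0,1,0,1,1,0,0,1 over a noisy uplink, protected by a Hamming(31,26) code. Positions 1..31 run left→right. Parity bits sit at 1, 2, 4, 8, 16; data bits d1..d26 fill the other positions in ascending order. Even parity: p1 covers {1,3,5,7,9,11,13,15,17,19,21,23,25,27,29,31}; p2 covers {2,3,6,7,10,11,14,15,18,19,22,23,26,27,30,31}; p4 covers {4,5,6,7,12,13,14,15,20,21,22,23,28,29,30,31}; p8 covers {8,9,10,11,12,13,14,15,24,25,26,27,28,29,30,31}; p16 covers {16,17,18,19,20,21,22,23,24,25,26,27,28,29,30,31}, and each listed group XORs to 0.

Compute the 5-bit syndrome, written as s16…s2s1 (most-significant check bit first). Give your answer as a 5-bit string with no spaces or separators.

s1 (pos 1,3,5,7,9,11,13,15,17,19,21,23,25,27,29,31): 1⊕1⊕0⊕1⊕1⊕1⊕0⊕0⊕0⊕1⊕1⊕1⊕1⊕1⊕0⊕1 = 1
s2 (pos 2,3,6,7,10,11,14,15,18,19,22,23,26,27,30,31): 1⊕1⊕1⊕1⊕1⊕1⊕1⊕0⊕1⊕1⊕1⊕1⊕0⊕1⊕0⊕1 = 1
s4 (pos 4,5,6,7,12,13,14,15,20,21,22,23,28,29,30,31): 1⊕0⊕1⊕1⊕1⊕0⊕1⊕0⊕1⊕1⊕1⊕1⊕1⊕0⊕0⊕1 = 1
s8 (pos 8,9,10,11,12,13,14,15,24,25,26,27,28,29,30,31): 0⊕1⊕1⊕1⊕1⊕0⊕1⊕0⊕0⊕1⊕0⊕1⊕1⊕0⊕0⊕1 = 1
s16 (pos 16,17,18,19,20,21,22,23,24,25,26,27,28,29,30,31): 0⊕0⊕1⊕1⊕1⊕1⊕1⊕1⊕0⊕1⊕0⊕1⊕1⊕0⊕0⊕1 = 0
Syndrome s16…s1 = 01111 → error at position 15.

01111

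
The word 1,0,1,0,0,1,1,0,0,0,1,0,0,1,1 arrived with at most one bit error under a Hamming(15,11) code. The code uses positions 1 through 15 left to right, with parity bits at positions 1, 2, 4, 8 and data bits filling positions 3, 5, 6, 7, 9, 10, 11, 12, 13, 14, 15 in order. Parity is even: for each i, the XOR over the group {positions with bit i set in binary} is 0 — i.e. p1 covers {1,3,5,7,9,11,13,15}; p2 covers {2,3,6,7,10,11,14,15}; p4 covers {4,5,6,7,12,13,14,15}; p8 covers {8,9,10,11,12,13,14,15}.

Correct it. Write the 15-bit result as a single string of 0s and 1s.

s1 (pos 1,3,5,7,9,11,13,15): 1⊕1⊕0⊕1⊕0⊕1⊕0⊕1 = 1
s2 (pos 2,3,6,7,10,11,14,15): 0⊕1⊕1⊕1⊕0⊕1⊕1⊕1 = 0
s4 (pos 4,5,6,7,12,13,14,15): 0⊕0⊕1⊕1⊕0⊕0⊕1⊕1 = 0
s8 (pos 8,9,10,11,12,13,14,15): 0⊕0⊕0⊕1⊕0⊕0⊕1⊕1 = 1
Syndrome s8…s1 = 1001 → error at position 9.
Flip position 9: 101001100010011 → 101001101010011

101001101010011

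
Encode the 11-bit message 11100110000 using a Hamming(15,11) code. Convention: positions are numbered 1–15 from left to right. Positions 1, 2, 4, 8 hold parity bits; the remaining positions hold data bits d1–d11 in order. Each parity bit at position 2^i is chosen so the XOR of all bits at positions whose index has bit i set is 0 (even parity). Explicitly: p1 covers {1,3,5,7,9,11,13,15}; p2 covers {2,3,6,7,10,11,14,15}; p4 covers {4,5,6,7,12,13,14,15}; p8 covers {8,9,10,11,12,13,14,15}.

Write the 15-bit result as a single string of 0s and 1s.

101011000110000

Place data at non-parity positions: p1 p2 1 p4 1 1 0 p8 0 1 1 0 0 0 0
p1 (pos 1,3,5,7,9,11,13,15): XOR of data positions = 1⊕1⊕0⊕0⊕1⊕0⊕0 = 1
p2 (pos 2,3,6,7,10,11,14,15): XOR of data positions = 1⊕1⊕0⊕1⊕1⊕0⊕0 = 0
p4 (pos 4,5,6,7,12,13,14,15): XOR of data positions = 1⊕1⊕0⊕0⊕0⊕0⊕0 = 0
p8 (pos 8,9,10,11,12,13,14,15): XOR of data positions = 0⊕1⊕1⊕0⊕0⊕0⊕0 = 0
Codeword: 101011000110000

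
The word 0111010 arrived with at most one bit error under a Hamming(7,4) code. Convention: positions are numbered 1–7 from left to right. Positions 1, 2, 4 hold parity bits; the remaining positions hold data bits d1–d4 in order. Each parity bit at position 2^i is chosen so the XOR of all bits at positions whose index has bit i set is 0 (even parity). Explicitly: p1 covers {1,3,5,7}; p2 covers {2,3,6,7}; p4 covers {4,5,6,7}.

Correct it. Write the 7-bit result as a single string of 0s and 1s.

0101010

s1 (pos 1,3,5,7): 0⊕1⊕0⊕0 = 1
s2 (pos 2,3,6,7): 1⊕1⊕1⊕0 = 1
s4 (pos 4,5,6,7): 1⊕0⊕1⊕0 = 0
Syndrome s4…s1 = 011 → error at position 3.
Flip position 3: 0111010 → 0101010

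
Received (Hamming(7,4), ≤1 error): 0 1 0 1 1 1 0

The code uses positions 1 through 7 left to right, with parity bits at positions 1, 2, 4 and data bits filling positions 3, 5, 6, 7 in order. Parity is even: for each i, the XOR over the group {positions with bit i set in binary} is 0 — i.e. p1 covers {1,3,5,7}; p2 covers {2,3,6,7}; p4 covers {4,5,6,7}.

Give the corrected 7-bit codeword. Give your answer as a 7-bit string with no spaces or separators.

s1 (pos 1,3,5,7): 0⊕0⊕1⊕0 = 1
s2 (pos 2,3,6,7): 1⊕0⊕1⊕0 = 0
s4 (pos 4,5,6,7): 1⊕1⊕1⊕0 = 1
Syndrome s4…s1 = 101 → error at position 5.
Flip position 5: 0101110 → 0101010

0101010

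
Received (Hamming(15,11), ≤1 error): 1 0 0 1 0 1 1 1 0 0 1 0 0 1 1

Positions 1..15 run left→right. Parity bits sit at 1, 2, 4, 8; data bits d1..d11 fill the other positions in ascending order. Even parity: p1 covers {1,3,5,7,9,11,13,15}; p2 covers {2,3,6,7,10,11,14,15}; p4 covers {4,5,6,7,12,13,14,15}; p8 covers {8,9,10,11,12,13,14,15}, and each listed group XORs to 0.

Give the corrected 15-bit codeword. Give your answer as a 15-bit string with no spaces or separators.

s1 (pos 1,3,5,7,9,11,13,15): 1⊕0⊕0⊕1⊕0⊕1⊕0⊕1 = 0
s2 (pos 2,3,6,7,10,11,14,15): 0⊕0⊕1⊕1⊕0⊕1⊕1⊕1 = 1
s4 (pos 4,5,6,7,12,13,14,15): 1⊕0⊕1⊕1⊕0⊕0⊕1⊕1 = 1
s8 (pos 8,9,10,11,12,13,14,15): 1⊕0⊕0⊕1⊕0⊕0⊕1⊕1 = 0
Syndrome s8…s1 = 0110 → error at position 6.
Flip position 6: 100101110010011 → 100100110010011

100100110010011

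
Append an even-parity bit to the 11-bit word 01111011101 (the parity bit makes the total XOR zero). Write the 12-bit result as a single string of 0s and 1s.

011110111010

XOR of the 11 data bits: 0⊕1⊕1⊕1⊕1⊕0⊕1⊕1⊕1⊕0⊕1 = 0
Parity bit = 0 (so all 12 bits XOR to 0).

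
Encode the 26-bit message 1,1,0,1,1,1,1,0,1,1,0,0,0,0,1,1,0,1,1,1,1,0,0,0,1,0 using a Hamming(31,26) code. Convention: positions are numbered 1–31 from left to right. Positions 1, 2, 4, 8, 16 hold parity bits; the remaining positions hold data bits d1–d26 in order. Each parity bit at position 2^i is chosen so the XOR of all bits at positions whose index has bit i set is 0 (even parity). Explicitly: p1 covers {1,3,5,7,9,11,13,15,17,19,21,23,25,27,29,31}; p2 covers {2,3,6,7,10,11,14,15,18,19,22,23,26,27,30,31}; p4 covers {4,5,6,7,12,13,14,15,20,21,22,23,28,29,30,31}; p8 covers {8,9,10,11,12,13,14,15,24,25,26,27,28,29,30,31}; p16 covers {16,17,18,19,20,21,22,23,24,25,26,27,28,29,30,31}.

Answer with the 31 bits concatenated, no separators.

Place data at non-parity positions: p1 p2 1 p4 1 0 1 p8 1 1 1 0 1 1 0 p16 0 0 0 1 1 0 1 1 1 1 0 0 0 1 0
p1 (pos 1,3,5,7,9,11,13,15,17,19,21,23,25,27,29,31): XOR of data positions = 1⊕1⊕1⊕1⊕1⊕1⊕0⊕0⊕0⊕1⊕1⊕1⊕0⊕0⊕0 = 1
p2 (pos 2,3,6,7,10,11,14,15,18,19,22,23,26,27,30,31): XOR of data positions = 1⊕0⊕1⊕1⊕1⊕1⊕0⊕0⊕0⊕0⊕1⊕1⊕0⊕1⊕0 = 0
p4 (pos 4,5,6,7,12,13,14,15,20,21,22,23,28,29,30,31): XOR of data positions = 1⊕0⊕1⊕0⊕1⊕1⊕0⊕1⊕1⊕0⊕1⊕0⊕0⊕1⊕0 = 0
p8 (pos 8,9,10,11,12,13,14,15,24,25,26,27,28,29,30,31): XOR of data positions = 1⊕1⊕1⊕0⊕1⊕1⊕0⊕1⊕1⊕1⊕0⊕0⊕0⊕1⊕0 = 1
p16 (pos 16,17,18,19,20,21,22,23,24,25,26,27,28,29,30,31): XOR of data positions = 0⊕0⊕0⊕1⊕1⊕0⊕1⊕1⊕1⊕1⊕0⊕0⊕0⊕1⊕0 = 1
Codeword: 1010101111101101000110111100010

1010101111101101000110111100010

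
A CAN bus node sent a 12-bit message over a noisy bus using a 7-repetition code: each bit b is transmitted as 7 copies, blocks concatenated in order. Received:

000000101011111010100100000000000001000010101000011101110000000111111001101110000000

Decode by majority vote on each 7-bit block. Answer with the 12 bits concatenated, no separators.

Block 1 (0000001): 1 one → 0
Block 2 (0101111): 5 ones → 1
Block 3 (1010100): 3 ones → 0
Block 4 (1000000): 1 one → 0
Block 5 (0000000): 0 ones → 0
Block 6 (1000010): 2 ones → 0
Block 7 (1010000): 2 ones → 0
Block 8 (1110111): 6 ones → 1
Block 9 (0000000): 0 ones → 0
Block 10 (1111110): 6 ones → 1
Block 11 (0110111): 5 ones → 1
Block 12 (0000000): 0 ones → 0

010000010110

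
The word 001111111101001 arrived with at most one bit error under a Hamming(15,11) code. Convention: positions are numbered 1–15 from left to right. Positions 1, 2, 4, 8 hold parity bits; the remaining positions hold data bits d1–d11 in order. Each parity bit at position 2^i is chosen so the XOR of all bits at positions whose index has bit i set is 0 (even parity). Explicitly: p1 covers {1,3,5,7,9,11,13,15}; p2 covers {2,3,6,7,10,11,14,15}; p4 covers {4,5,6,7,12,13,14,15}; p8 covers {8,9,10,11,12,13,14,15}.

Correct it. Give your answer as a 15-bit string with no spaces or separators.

s1 (pos 1,3,5,7,9,11,13,15): 0⊕1⊕1⊕1⊕1⊕0⊕0⊕1 = 1
s2 (pos 2,3,6,7,10,11,14,15): 0⊕1⊕1⊕1⊕1⊕0⊕0⊕1 = 1
s4 (pos 4,5,6,7,12,13,14,15): 1⊕1⊕1⊕1⊕1⊕0⊕0⊕1 = 0
s8 (pos 8,9,10,11,12,13,14,15): 1⊕1⊕1⊕0⊕1⊕0⊕0⊕1 = 1
Syndrome s8…s1 = 1011 → error at position 11.
Flip position 11: 001111111101001 → 001111111111001

001111111111001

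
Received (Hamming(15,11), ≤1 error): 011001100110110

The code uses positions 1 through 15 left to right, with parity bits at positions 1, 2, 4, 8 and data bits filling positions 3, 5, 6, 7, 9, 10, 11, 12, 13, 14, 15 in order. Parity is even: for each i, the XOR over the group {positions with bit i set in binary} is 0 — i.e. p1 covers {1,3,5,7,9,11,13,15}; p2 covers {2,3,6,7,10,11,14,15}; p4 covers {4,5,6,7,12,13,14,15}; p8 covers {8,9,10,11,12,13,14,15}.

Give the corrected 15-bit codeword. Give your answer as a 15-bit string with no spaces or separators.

001001100110110

s1 (pos 1,3,5,7,9,11,13,15): 0⊕1⊕0⊕1⊕0⊕1⊕1⊕0 = 0
s2 (pos 2,3,6,7,10,11,14,15): 1⊕1⊕1⊕1⊕1⊕1⊕1⊕0 = 1
s4 (pos 4,5,6,7,12,13,14,15): 0⊕0⊕1⊕1⊕0⊕1⊕1⊕0 = 0
s8 (pos 8,9,10,11,12,13,14,15): 0⊕0⊕1⊕1⊕0⊕1⊕1⊕0 = 0
Syndrome s8…s1 = 0010 → error at position 2.
Flip position 2: 011001100110110 → 001001100110110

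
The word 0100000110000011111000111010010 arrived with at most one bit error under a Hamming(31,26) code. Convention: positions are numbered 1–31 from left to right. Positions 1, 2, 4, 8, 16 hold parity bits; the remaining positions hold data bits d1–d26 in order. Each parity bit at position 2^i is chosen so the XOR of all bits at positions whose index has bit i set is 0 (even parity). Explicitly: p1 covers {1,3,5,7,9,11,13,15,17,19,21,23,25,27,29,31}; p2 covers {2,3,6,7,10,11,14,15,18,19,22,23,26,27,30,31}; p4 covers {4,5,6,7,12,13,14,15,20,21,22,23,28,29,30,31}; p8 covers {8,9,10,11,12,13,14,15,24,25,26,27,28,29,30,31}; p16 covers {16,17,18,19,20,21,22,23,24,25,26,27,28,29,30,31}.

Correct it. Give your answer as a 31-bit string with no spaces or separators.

0100000110000011111000111010011

s1 (pos 1,3,5,7,9,11,13,15,17,19,21,23,25,27,29,31): 0⊕0⊕0⊕0⊕1⊕0⊕0⊕1⊕1⊕1⊕0⊕1⊕1⊕1⊕0⊕0 = 1
s2 (pos 2,3,6,7,10,11,14,15,18,19,22,23,26,27,30,31): 1⊕0⊕0⊕0⊕0⊕0⊕0⊕1⊕1⊕1⊕0⊕1⊕0⊕1⊕1⊕0 = 1
s4 (pos 4,5,6,7,12,13,14,15,20,21,22,23,28,29,30,31): 0⊕0⊕0⊕0⊕0⊕0⊕0⊕1⊕0⊕0⊕0⊕1⊕0⊕0⊕1⊕0 = 1
s8 (pos 8,9,10,11,12,13,14,15,24,25,26,27,28,29,30,31): 1⊕1⊕0⊕0⊕0⊕0⊕0⊕1⊕1⊕1⊕0⊕1⊕0⊕0⊕1⊕0 = 1
s16 (pos 16,17,18,19,20,21,22,23,24,25,26,27,28,29,30,31): 1⊕1⊕1⊕1⊕0⊕0⊕0⊕1⊕1⊕1⊕0⊕1⊕0⊕0⊕1⊕0 = 1
Syndrome s16…s1 = 11111 → error at position 31.
Flip position 31: 0100000110000011111000111010010 → 0100000110000011111000111010011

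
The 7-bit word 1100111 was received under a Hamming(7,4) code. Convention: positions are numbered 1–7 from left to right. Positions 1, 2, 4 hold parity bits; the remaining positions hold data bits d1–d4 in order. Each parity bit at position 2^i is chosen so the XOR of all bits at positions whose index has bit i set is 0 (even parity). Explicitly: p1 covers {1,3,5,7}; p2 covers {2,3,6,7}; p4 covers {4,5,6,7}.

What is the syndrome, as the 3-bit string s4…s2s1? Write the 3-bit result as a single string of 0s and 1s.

111

s1 (pos 1,3,5,7): 1⊕0⊕1⊕1 = 1
s2 (pos 2,3,6,7): 1⊕0⊕1⊕1 = 1
s4 (pos 4,5,6,7): 0⊕1⊕1⊕1 = 1
Syndrome s4…s1 = 111 → error at position 7.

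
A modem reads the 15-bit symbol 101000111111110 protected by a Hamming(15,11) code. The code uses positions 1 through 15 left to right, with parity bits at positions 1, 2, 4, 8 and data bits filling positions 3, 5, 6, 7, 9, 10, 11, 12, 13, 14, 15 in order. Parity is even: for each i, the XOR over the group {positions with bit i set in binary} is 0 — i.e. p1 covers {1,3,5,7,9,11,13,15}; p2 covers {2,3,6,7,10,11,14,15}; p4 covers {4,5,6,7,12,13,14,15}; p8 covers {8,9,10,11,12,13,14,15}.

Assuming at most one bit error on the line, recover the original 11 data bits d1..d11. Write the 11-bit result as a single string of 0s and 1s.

10011011110

s1 (pos 1,3,5,7,9,11,13,15): 1⊕1⊕0⊕1⊕1⊕1⊕1⊕0 = 0
s2 (pos 2,3,6,7,10,11,14,15): 0⊕1⊕0⊕1⊕1⊕1⊕1⊕0 = 1
s4 (pos 4,5,6,7,12,13,14,15): 0⊕0⊕0⊕1⊕1⊕1⊕1⊕0 = 0
s8 (pos 8,9,10,11,12,13,14,15): 1⊕1⊕1⊕1⊕1⊕1⊕1⊕0 = 1
Syndrome s8…s1 = 1010 → error at position 10.
Flip position 10: 101000111111110 → 101000111011110
Read data bits from positions 3,5,6,7,9,10,11,12,13,14,15: 10011011110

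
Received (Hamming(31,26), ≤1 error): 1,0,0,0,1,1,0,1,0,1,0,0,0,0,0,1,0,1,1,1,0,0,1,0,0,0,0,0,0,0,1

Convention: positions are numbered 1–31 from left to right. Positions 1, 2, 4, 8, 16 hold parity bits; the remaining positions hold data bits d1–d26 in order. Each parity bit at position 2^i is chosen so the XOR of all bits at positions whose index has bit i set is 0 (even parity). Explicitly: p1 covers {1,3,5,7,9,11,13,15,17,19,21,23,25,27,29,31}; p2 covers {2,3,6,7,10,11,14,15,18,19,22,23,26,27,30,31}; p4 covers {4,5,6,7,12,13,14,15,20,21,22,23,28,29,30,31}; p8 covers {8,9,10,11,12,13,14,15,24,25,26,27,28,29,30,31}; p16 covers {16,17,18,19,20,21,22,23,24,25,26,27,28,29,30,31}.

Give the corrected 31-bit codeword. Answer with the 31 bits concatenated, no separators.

s1 (pos 1,3,5,7,9,11,13,15,17,19,21,23,25,27,29,31): 1⊕0⊕1⊕0⊕0⊕0⊕0⊕0⊕0⊕1⊕0⊕1⊕0⊕0⊕0⊕1 = 1
s2 (pos 2,3,6,7,10,11,14,15,18,19,22,23,26,27,30,31): 0⊕0⊕1⊕0⊕1⊕0⊕0⊕0⊕1⊕1⊕0⊕1⊕0⊕0⊕0⊕1 = 0
s4 (pos 4,5,6,7,12,13,14,15,20,21,22,23,28,29,30,31): 0⊕1⊕1⊕0⊕0⊕0⊕0⊕0⊕1⊕0⊕0⊕1⊕0⊕0⊕0⊕1 = 1
s8 (pos 8,9,10,11,12,13,14,15,24,25,26,27,28,29,30,31): 1⊕0⊕1⊕0⊕0⊕0⊕0⊕0⊕0⊕0⊕0⊕0⊕0⊕0⊕0⊕1 = 1
s16 (pos 16,17,18,19,20,21,22,23,24,25,26,27,28,29,30,31): 1⊕0⊕1⊕1⊕1⊕0⊕0⊕1⊕0⊕0⊕0⊕0⊕0⊕0⊕0⊕1 = 0
Syndrome s16…s1 = 01101 → error at position 13.
Flip position 13: 1000110101000001011100100000001 → 1000110101001001011100100000001

1000110101001001011100100000001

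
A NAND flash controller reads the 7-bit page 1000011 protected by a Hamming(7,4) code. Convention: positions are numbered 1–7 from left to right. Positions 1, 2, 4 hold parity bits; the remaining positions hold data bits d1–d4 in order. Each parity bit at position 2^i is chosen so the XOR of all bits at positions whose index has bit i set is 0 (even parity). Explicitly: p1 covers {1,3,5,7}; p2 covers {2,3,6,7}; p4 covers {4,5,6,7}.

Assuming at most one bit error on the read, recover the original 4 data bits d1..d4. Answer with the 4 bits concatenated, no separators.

s1 (pos 1,3,5,7): 1⊕0⊕0⊕1 = 0
s2 (pos 2,3,6,7): 0⊕0⊕1⊕1 = 0
s4 (pos 4,5,6,7): 0⊕0⊕1⊕1 = 0
Syndrome s4…s1 = 000 → no error.
Read data bits from positions 3,5,6,7: 0011

0011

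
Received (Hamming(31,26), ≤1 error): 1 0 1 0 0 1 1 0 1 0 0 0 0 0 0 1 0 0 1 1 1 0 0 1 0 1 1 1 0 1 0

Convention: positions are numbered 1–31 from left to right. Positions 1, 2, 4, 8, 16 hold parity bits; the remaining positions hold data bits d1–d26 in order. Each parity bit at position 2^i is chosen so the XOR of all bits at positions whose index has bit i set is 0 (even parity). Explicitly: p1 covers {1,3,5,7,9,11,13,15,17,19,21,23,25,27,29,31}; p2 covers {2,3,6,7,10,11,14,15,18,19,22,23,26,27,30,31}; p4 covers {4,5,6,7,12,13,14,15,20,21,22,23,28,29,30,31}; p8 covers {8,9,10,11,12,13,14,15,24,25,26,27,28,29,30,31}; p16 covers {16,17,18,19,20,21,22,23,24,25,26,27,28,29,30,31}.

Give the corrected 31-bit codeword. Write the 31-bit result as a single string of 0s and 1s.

1010011010000001000110010111010

s1 (pos 1,3,5,7,9,11,13,15,17,19,21,23,25,27,29,31): 1⊕1⊕0⊕1⊕1⊕0⊕0⊕0⊕0⊕1⊕1⊕0⊕0⊕1⊕0⊕0 = 1
s2 (pos 2,3,6,7,10,11,14,15,18,19,22,23,26,27,30,31): 0⊕1⊕1⊕1⊕0⊕0⊕0⊕0⊕0⊕1⊕0⊕0⊕1⊕1⊕1⊕0 = 1
s4 (pos 4,5,6,7,12,13,14,15,20,21,22,23,28,29,30,31): 0⊕0⊕1⊕1⊕0⊕0⊕0⊕0⊕1⊕1⊕0⊕0⊕1⊕0⊕1⊕0 = 0
s8 (pos 8,9,10,11,12,13,14,15,24,25,26,27,28,29,30,31): 0⊕1⊕0⊕0⊕0⊕0⊕0⊕0⊕1⊕0⊕1⊕1⊕1⊕0⊕1⊕0 = 0
s16 (pos 16,17,18,19,20,21,22,23,24,25,26,27,28,29,30,31): 1⊕0⊕0⊕1⊕1⊕1⊕0⊕0⊕1⊕0⊕1⊕1⊕1⊕0⊕1⊕0 = 1
Syndrome s16…s1 = 10011 → error at position 19.
Flip position 19: 1010011010000001001110010111010 → 1010011010000001000110010111010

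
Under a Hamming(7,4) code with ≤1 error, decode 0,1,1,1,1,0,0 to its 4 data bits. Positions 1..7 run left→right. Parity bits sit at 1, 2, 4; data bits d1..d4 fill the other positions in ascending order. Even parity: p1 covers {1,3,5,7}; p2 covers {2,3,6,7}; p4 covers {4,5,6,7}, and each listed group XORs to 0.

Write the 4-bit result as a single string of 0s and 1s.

1100

s1 (pos 1,3,5,7): 0⊕1⊕1⊕0 = 0
s2 (pos 2,3,6,7): 1⊕1⊕0⊕0 = 0
s4 (pos 4,5,6,7): 1⊕1⊕0⊕0 = 0
Syndrome s4…s1 = 000 → no error.
Read data bits from positions 3,5,6,7: 1100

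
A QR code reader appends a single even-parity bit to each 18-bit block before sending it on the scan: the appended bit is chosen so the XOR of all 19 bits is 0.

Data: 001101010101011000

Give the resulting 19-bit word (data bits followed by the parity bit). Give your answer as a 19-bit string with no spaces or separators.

0011010101010110000

XOR of the 18 data bits: 0⊕0⊕1⊕1⊕0⊕1⊕0⊕1⊕0⊕1⊕0⊕1⊕0⊕1⊕1⊕0⊕0⊕0 = 0
Parity bit = 0 (so all 19 bits XOR to 0).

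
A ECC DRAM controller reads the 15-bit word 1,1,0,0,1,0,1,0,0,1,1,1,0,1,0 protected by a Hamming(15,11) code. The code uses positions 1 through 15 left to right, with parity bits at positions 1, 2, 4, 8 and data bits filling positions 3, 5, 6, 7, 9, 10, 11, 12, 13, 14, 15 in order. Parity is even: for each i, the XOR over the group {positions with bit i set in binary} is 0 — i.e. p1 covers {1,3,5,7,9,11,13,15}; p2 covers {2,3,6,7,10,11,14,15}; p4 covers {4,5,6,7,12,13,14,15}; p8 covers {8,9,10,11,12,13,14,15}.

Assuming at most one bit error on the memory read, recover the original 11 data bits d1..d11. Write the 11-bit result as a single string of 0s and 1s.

s1 (pos 1,3,5,7,9,11,13,15): 1⊕0⊕1⊕1⊕0⊕1⊕0⊕0 = 0
s2 (pos 2,3,6,7,10,11,14,15): 1⊕0⊕0⊕1⊕1⊕1⊕1⊕0 = 1
s4 (pos 4,5,6,7,12,13,14,15): 0⊕1⊕0⊕1⊕1⊕0⊕1⊕0 = 0
s8 (pos 8,9,10,11,12,13,14,15): 0⊕0⊕1⊕1⊕1⊕0⊕1⊕0 = 0
Syndrome s8…s1 = 0010 → error at position 2.
Flip position 2: 110010100111010 → 100010100111010
Read data bits from positions 3,5,6,7,9,10,11,12,13,14,15: 01010111010

01010111010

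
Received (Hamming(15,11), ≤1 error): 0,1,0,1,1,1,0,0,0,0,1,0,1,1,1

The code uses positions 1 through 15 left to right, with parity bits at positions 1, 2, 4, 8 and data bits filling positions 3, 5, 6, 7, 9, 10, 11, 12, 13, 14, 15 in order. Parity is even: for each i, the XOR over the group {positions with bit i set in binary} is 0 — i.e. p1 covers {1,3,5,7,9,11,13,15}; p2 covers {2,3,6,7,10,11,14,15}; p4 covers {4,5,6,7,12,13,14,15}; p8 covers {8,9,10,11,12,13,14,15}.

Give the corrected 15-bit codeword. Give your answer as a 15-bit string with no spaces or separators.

000111000010111

s1 (pos 1,3,5,7,9,11,13,15): 0⊕0⊕1⊕0⊕0⊕1⊕1⊕1 = 0
s2 (pos 2,3,6,7,10,11,14,15): 1⊕0⊕1⊕0⊕0⊕1⊕1⊕1 = 1
s4 (pos 4,5,6,7,12,13,14,15): 1⊕1⊕1⊕0⊕0⊕1⊕1⊕1 = 0
s8 (pos 8,9,10,11,12,13,14,15): 0⊕0⊕0⊕1⊕0⊕1⊕1⊕1 = 0
Syndrome s8…s1 = 0010 → error at position 2.
Flip position 2: 010111000010111 → 000111000010111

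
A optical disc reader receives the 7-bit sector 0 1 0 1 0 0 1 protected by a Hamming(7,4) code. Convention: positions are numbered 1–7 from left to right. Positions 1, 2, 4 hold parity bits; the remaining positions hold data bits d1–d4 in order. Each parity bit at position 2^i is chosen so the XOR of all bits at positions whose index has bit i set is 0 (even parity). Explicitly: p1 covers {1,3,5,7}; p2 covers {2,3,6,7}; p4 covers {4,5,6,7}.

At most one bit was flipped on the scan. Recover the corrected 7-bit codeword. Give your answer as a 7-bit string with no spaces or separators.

s1 (pos 1,3,5,7): 0⊕0⊕0⊕1 = 1
s2 (pos 2,3,6,7): 1⊕0⊕0⊕1 = 0
s4 (pos 4,5,6,7): 1⊕0⊕0⊕1 = 0
Syndrome s4…s1 = 001 → error at position 1.
Flip position 1: 0101001 → 1101001

1101001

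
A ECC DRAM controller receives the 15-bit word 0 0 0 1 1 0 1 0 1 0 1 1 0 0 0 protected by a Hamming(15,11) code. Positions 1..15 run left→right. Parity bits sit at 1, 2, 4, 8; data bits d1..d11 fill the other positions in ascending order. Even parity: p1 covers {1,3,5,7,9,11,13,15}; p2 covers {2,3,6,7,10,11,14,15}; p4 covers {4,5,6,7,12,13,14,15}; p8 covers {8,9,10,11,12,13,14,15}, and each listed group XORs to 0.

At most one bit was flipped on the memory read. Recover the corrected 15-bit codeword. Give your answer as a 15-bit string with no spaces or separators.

s1 (pos 1,3,5,7,9,11,13,15): 0⊕0⊕1⊕1⊕1⊕1⊕0⊕0 = 0
s2 (pos 2,3,6,7,10,11,14,15): 0⊕0⊕0⊕1⊕0⊕1⊕0⊕0 = 0
s4 (pos 4,5,6,7,12,13,14,15): 1⊕1⊕0⊕1⊕1⊕0⊕0⊕0 = 0
s8 (pos 8,9,10,11,12,13,14,15): 0⊕1⊕0⊕1⊕1⊕0⊕0⊕0 = 1
Syndrome s8…s1 = 1000 → error at position 8.
Flip position 8: 000110101011000 → 000110111011000

000110111011000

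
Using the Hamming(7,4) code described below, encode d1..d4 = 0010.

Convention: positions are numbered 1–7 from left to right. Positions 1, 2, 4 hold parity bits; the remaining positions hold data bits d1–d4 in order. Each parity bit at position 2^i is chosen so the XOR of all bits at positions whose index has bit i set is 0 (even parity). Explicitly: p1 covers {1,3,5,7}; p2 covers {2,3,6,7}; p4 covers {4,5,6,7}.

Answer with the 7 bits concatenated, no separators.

0101010

Place data at non-parity positions: p1 p2 0 p4 0 1 0
p1 (pos 1,3,5,7): XOR of data positions = 0⊕0⊕0 = 0
p2 (pos 2,3,6,7): XOR of data positions = 0⊕1⊕0 = 1
p4 (pos 4,5,6,7): XOR of data positions = 0⊕1⊕0 = 1
Codeword: 0101010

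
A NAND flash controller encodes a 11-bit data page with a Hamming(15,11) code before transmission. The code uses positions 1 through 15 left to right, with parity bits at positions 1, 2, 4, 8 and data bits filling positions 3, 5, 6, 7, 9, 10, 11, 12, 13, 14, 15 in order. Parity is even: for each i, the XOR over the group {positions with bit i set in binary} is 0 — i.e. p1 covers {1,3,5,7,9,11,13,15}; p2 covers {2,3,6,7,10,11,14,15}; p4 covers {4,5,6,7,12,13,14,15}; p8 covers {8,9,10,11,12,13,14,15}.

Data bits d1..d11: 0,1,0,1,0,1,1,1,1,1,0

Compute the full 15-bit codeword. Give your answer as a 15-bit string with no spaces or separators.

Place data at non-parity positions: p1 p2 0 p4 1 0 1 p8 0 1 1 1 1 1 0
p1 (pos 1,3,5,7,9,11,13,15): XOR of data positions = 0⊕1⊕1⊕0⊕1⊕1⊕0 = 0
p2 (pos 2,3,6,7,10,11,14,15): XOR of data positions = 0⊕0⊕1⊕1⊕1⊕1⊕0 = 0
p4 (pos 4,5,6,7,12,13,14,15): XOR of data positions = 1⊕0⊕1⊕1⊕1⊕1⊕0 = 1
p8 (pos 8,9,10,11,12,13,14,15): XOR of data positions = 0⊕1⊕1⊕1⊕1⊕1⊕0 = 1
Codeword: 000110110111110

000110110111110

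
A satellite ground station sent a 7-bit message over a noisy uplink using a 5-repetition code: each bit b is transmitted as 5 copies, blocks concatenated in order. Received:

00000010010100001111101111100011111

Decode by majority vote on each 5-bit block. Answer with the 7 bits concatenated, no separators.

0001101

Block 1 (00000): 0 ones → 0
Block 2 (01001): 2 ones → 0
Block 3 (01000): 1 one → 0
Block 4 (01111): 4 ones → 1
Block 5 (10111): 4 ones → 1
Block 6 (11000): 2 ones → 0
Block 7 (11111): 5 ones → 1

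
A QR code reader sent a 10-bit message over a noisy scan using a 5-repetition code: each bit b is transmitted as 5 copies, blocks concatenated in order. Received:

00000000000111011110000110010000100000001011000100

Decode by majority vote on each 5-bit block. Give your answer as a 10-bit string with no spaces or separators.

0011000010

Block 1 (00000): 0 ones → 0
Block 2 (00000): 0 ones → 0
Block 3 (01110): 3 ones → 1
Block 4 (11110): 4 ones → 1
Block 5 (00011): 2 ones → 0
Block 6 (00100): 1 one → 0
Block 7 (00100): 1 one → 0
Block 8 (00000): 0 ones → 0
Block 9 (10110): 3 ones → 1
Block 10 (00100): 1 one → 0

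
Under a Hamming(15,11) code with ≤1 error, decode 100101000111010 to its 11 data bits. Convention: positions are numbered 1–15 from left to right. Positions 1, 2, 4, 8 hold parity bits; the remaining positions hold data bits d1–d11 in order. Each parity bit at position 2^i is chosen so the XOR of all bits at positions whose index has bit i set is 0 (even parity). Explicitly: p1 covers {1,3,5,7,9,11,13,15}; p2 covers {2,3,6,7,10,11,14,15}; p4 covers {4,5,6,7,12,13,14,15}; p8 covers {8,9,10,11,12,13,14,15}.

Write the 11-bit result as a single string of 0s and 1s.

s1 (pos 1,3,5,7,9,11,13,15): 1⊕0⊕0⊕0⊕0⊕1⊕0⊕0 = 0
s2 (pos 2,3,6,7,10,11,14,15): 0⊕0⊕1⊕0⊕1⊕1⊕1⊕0 = 0
s4 (pos 4,5,6,7,12,13,14,15): 1⊕0⊕1⊕0⊕1⊕0⊕1⊕0 = 0
s8 (pos 8,9,10,11,12,13,14,15): 0⊕0⊕1⊕1⊕1⊕0⊕1⊕0 = 0
Syndrome s8…s1 = 0000 → no error.
Read data bits from positions 3,5,6,7,9,10,11,12,13,14,15: 00100111010

00100111010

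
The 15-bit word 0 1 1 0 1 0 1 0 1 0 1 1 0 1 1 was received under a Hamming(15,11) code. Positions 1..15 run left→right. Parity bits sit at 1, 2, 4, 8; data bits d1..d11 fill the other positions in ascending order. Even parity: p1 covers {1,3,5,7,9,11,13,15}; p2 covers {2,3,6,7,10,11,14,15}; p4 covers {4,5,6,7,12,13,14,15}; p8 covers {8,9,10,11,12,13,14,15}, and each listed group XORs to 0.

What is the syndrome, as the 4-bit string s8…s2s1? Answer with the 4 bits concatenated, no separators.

1100

s1 (pos 1,3,5,7,9,11,13,15): 0⊕1⊕1⊕1⊕1⊕1⊕0⊕1 = 0
s2 (pos 2,3,6,7,10,11,14,15): 1⊕1⊕0⊕1⊕0⊕1⊕1⊕1 = 0
s4 (pos 4,5,6,7,12,13,14,15): 0⊕1⊕0⊕1⊕1⊕0⊕1⊕1 = 1
s8 (pos 8,9,10,11,12,13,14,15): 0⊕1⊕0⊕1⊕1⊕0⊕1⊕1 = 1
Syndrome s8…s1 = 1100 → error at position 12.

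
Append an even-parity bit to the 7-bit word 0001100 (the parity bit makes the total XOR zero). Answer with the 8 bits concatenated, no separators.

XOR of the 7 data bits: 0⊕0⊕0⊕1⊕1⊕0⊕0 = 0
Parity bit = 0 (so all 8 bits XOR to 0).

00011000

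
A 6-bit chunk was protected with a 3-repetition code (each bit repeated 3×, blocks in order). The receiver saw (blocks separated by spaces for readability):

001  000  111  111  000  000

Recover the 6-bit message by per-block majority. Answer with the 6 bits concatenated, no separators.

Block 1 (001): 1 one → 0
Block 2 (000): 0 ones → 0
Block 3 (111): 3 ones → 1
Block 4 (111): 3 ones → 1
Block 5 (000): 0 ones → 0
Block 6 (000): 0 ones → 0

001100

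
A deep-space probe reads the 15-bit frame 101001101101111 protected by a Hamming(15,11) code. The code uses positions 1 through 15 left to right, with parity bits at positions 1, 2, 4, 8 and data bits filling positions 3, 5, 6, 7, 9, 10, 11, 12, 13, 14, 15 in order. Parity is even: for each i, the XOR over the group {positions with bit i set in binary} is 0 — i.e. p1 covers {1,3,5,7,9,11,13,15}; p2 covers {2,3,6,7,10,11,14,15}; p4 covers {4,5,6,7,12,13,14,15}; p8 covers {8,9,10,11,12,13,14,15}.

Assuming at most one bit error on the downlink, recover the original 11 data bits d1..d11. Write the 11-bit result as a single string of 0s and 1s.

10111101111

s1 (pos 1,3,5,7,9,11,13,15): 1⊕1⊕0⊕1⊕1⊕0⊕1⊕1 = 0
s2 (pos 2,3,6,7,10,11,14,15): 0⊕1⊕1⊕1⊕1⊕0⊕1⊕1 = 0
s4 (pos 4,5,6,7,12,13,14,15): 0⊕0⊕1⊕1⊕1⊕1⊕1⊕1 = 0
s8 (pos 8,9,10,11,12,13,14,15): 0⊕1⊕1⊕0⊕1⊕1⊕1⊕1 = 0
Syndrome s8…s1 = 0000 → no error.
Read data bits from positions 3,5,6,7,9,10,11,12,13,14,15: 10111101111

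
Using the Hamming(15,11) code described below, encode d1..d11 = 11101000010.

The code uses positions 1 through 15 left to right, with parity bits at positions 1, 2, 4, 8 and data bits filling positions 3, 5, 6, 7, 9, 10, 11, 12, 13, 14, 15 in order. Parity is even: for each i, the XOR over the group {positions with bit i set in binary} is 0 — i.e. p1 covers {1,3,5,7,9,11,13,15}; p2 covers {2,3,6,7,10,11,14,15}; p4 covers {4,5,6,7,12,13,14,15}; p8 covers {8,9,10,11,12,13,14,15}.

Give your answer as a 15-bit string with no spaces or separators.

111111001000010

Place data at non-parity positions: p1 p2 1 p4 1 1 0 p8 1 0 0 0 0 1 0
p1 (pos 1,3,5,7,9,11,13,15): XOR of data positions = 1⊕1⊕0⊕1⊕0⊕0⊕0 = 1
p2 (pos 2,3,6,7,10,11,14,15): XOR of data positions = 1⊕1⊕0⊕0⊕0⊕1⊕0 = 1
p4 (pos 4,5,6,7,12,13,14,15): XOR of data positions = 1⊕1⊕0⊕0⊕0⊕1⊕0 = 1
p8 (pos 8,9,10,11,12,13,14,15): XOR of data positions = 1⊕0⊕0⊕0⊕0⊕1⊕0 = 0
Codeword: 111111001000010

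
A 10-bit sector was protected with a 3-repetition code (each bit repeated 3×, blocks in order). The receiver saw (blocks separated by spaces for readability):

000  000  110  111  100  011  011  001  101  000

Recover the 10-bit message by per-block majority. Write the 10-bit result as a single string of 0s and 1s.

Block 1 (000): 0 ones → 0
Block 2 (000): 0 ones → 0
Block 3 (110): 2 ones → 1
Block 4 (111): 3 ones → 1
Block 5 (100): 1 one → 0
Block 6 (011): 2 ones → 1
Block 7 (011): 2 ones → 1
Block 8 (001): 1 one → 0
Block 9 (101): 2 ones → 1
Block 10 (000): 0 ones → 0

0011011010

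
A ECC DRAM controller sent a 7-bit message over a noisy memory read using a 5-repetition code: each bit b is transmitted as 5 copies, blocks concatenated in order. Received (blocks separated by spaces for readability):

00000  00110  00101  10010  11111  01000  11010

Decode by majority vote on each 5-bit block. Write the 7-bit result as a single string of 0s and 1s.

0000101

Block 1 (00000): 0 ones → 0
Block 2 (00110): 2 ones → 0
Block 3 (00101): 2 ones → 0
Block 4 (10010): 2 ones → 0
Block 5 (11111): 5 ones → 1
Block 6 (01000): 1 one → 0
Block 7 (11010): 3 ones → 1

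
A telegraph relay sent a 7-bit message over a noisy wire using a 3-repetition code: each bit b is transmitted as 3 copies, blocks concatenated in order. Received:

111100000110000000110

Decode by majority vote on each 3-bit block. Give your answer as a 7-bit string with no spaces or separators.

Block 1 (111): 3 ones → 1
Block 2 (100): 1 one → 0
Block 3 (000): 0 ones → 0
Block 4 (110): 2 ones → 1
Block 5 (000): 0 ones → 0
Block 6 (000): 0 ones → 0
Block 7 (110): 2 ones → 1

1001001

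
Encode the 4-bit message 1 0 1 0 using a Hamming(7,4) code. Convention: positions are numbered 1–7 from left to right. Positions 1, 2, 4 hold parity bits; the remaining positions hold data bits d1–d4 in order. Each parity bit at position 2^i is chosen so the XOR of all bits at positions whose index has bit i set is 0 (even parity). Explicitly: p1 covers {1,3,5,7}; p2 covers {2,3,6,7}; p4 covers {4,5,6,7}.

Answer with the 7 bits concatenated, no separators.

Place data at non-parity positions: p1 p2 1 p4 0 1 0
p1 (pos 1,3,5,7): XOR of data positions = 1⊕0⊕0 = 1
p2 (pos 2,3,6,7): XOR of data positions = 1⊕1⊕0 = 0
p4 (pos 4,5,6,7): XOR of data positions = 0⊕1⊕0 = 1
Codeword: 1011010

1011010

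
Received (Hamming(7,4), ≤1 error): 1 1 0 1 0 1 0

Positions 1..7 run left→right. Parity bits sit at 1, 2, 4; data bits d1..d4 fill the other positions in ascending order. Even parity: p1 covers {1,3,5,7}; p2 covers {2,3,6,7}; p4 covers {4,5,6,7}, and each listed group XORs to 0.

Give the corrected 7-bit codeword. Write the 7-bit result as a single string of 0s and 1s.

0101010

s1 (pos 1,3,5,7): 1⊕0⊕0⊕0 = 1
s2 (pos 2,3,6,7): 1⊕0⊕1⊕0 = 0
s4 (pos 4,5,6,7): 1⊕0⊕1⊕0 = 0
Syndrome s4…s1 = 001 → error at position 1.
Flip position 1: 1101010 → 0101010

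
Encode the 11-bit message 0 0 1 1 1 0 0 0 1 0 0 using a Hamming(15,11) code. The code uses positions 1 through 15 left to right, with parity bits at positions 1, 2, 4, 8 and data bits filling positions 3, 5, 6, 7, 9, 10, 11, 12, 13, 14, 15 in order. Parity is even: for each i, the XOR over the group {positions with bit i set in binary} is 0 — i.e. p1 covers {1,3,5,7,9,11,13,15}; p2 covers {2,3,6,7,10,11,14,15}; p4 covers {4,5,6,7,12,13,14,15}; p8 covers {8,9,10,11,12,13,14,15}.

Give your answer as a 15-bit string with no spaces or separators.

Place data at non-parity positions: p1 p2 0 p4 0 1 1 p8 1 0 0 0 1 0 0
p1 (pos 1,3,5,7,9,11,13,15): XOR of data positions = 0⊕0⊕1⊕1⊕0⊕1⊕0 = 1
p2 (pos 2,3,6,7,10,11,14,15): XOR of data positions = 0⊕1⊕1⊕0⊕0⊕0⊕0 = 0
p4 (pos 4,5,6,7,12,13,14,15): XOR of data positions = 0⊕1⊕1⊕0⊕1⊕0⊕0 = 1
p8 (pos 8,9,10,11,12,13,14,15): XOR of data positions = 1⊕0⊕0⊕0⊕1⊕0⊕0 = 0
Codeword: 100101101000100

100101101000100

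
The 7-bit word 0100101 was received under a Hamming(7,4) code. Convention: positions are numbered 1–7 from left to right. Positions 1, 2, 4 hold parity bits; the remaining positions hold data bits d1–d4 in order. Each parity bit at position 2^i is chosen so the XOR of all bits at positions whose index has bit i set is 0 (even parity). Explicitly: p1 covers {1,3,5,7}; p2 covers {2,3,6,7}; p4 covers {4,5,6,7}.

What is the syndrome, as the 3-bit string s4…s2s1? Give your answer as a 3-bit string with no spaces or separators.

000

s1 (pos 1,3,5,7): 0⊕0⊕1⊕1 = 0
s2 (pos 2,3,6,7): 1⊕0⊕0⊕1 = 0
s4 (pos 4,5,6,7): 0⊕1⊕0⊕1 = 0
Syndrome s4…s1 = 000 → no error.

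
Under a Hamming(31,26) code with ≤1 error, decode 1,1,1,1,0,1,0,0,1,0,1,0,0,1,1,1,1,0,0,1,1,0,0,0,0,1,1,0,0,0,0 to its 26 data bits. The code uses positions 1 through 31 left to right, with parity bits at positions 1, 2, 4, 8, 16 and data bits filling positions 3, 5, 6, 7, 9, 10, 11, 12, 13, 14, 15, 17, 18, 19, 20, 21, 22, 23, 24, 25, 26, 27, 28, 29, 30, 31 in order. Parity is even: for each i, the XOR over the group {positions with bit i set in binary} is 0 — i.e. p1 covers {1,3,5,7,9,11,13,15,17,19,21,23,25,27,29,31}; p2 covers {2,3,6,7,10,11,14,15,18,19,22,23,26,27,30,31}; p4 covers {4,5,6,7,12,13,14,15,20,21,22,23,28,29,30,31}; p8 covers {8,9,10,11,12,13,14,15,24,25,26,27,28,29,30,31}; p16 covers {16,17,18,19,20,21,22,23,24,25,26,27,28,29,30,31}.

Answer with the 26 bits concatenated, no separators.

s1 (pos 1,3,5,7,9,11,13,15,17,19,21,23,25,27,29,31): 1⊕1⊕0⊕0⊕1⊕1⊕0⊕1⊕1⊕0⊕1⊕0⊕0⊕1⊕0⊕0 = 0
s2 (pos 2,3,6,7,10,11,14,15,18,19,22,23,26,27,30,31): 1⊕1⊕1⊕0⊕0⊕1⊕1⊕1⊕0⊕0⊕0⊕0⊕1⊕1⊕0⊕0 = 0
s4 (pos 4,5,6,7,12,13,14,15,20,21,22,23,28,29,30,31): 1⊕0⊕1⊕0⊕0⊕0⊕1⊕1⊕1⊕1⊕0⊕0⊕0⊕0⊕0⊕0 = 0
s8 (pos 8,9,10,11,12,13,14,15,24,25,26,27,28,29,30,31): 0⊕1⊕0⊕1⊕0⊕0⊕1⊕1⊕0⊕0⊕1⊕1⊕0⊕0⊕0⊕0 = 0
s16 (pos 16,17,18,19,20,21,22,23,24,25,26,27,28,29,30,31): 1⊕1⊕0⊕0⊕1⊕1⊕0⊕0⊕0⊕0⊕1⊕1⊕0⊕0⊕0⊕0 = 0
Syndrome s16…s1 = 00000 → no error.
Read data bits from positions 3,5,6,7,9,10,11,12,13,14,15,17,18,19,20,21,22,23,24,25,26,27,28,29,30,31: 10101010011100110000110000

10101010011100110000110000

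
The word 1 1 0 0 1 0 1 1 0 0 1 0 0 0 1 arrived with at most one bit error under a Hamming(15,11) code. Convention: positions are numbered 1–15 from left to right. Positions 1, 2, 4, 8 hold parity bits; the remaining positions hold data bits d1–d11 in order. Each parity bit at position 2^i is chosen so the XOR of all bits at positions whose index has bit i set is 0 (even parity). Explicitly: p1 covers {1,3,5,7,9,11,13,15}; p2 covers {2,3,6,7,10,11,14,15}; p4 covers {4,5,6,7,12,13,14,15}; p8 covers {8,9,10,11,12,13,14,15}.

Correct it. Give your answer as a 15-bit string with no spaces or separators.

110010110010101

s1 (pos 1,3,5,7,9,11,13,15): 1⊕0⊕1⊕1⊕0⊕1⊕0⊕1 = 1
s2 (pos 2,3,6,7,10,11,14,15): 1⊕0⊕0⊕1⊕0⊕1⊕0⊕1 = 0
s4 (pos 4,5,6,7,12,13,14,15): 0⊕1⊕0⊕1⊕0⊕0⊕0⊕1 = 1
s8 (pos 8,9,10,11,12,13,14,15): 1⊕0⊕0⊕1⊕0⊕0⊕0⊕1 = 1
Syndrome s8…s1 = 1101 → error at position 13.
Flip position 13: 110010110010001 → 110010110010101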